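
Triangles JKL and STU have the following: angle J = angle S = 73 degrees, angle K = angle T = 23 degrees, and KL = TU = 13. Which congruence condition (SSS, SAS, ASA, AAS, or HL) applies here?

The given information matches AAS: Two pairs of corresponding angles and a non-included side are equal (Angle-Angle-Side).

AAS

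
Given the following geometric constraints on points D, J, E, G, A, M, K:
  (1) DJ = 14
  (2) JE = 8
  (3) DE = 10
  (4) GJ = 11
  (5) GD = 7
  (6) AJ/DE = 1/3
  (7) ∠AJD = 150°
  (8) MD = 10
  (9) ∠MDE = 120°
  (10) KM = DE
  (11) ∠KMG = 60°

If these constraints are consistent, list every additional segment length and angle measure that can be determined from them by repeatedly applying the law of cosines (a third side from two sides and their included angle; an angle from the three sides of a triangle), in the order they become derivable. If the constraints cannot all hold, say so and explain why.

The constraints are consistent. Derivable facts, in order:
After 1 step:
- DA ≈ 16.97
- EM = 10·√3
- ∠DEJ = 101.54°
- ∠DGJ = 99.72°
- ∠DJE = 44.42°
- ∠DJG = 29.53°
- ∠EDJ = 34.05°
- ∠GDJ = 50.75°
After 2 steps:
- ∠ADJ = 5.64°
- ∠DAJ = 24.36°
- ∠DEM = 30°
- ∠DME = 30°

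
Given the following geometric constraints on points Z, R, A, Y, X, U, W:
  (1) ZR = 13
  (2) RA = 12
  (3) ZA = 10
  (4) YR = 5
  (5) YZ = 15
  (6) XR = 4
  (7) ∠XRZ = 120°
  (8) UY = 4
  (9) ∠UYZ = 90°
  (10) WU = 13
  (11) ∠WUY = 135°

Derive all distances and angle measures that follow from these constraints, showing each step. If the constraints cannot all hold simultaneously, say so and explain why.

The constraints are consistent.

Step 1: From ZR = 13, RX = 4, and ∠ZRX = 120°, by the law of cosines:
  ZX² = ZR² + RX² - 2·ZR·RX·cos(120°) = 169 + 16 + 52 = 237
  ZX ≈ 15.39

Step 2: From ZY = 15, YU = 4, and ∠ZYU = 90°, by the law of cosines:
  ZU² = ZY² + YU² - 2·ZY·YU·cos(90°) = 225 + 16 - 0 = 241
  ZU ≈ 15.52

Step 3: From YU = 4, UW = 13, and ∠YUW = 135°, by the law of cosines:
  YW² = YU² + UW² - 2·YU·UW·cos(135°) = 16 + 169 + 73.54 = 258.5
  YW ≈ 16.08

Step 4: From ZA = 10, ZR = 13, AR = 12, by the inverse law of cosines:
  cos(∠AZR) = (ZA² + ZR² - AR²) / (2·ZA·ZR)
  ∠AZR = 61.26°

Step 5: From ZR = 13, ZY = 15, RY = 5, by the inverse law of cosines:
  cos(∠RZY) = (ZR² + ZY² - RY²) / (2·ZR·ZY)
  ∠RZY = 18.89°

Step 6: From RA = 12, RZ = 13, AZ = 10, by the inverse law of cosines:
  cos(∠ARZ) = (RA² + RZ² - AZ²) / (2·RA·RZ)
  ∠ARZ = 46.95°

Step 7: From RY = 5, RZ = 13, YZ = 15, by the inverse law of cosines:
  cos(∠YRZ) = (RY² + RZ² - YZ²) / (2·RY·RZ)
  ∠YRZ = 103.8°

Step 8: From AR = 12, AZ = 10, RZ = 13, by the inverse law of cosines:
  cos(∠RAZ) = (AR² + AZ² - RZ²) / (2·AR·AZ)
  ∠RAZ = 71.79°

Step 9: From YR = 5, YZ = 15, RZ = 13, by the inverse law of cosines:
  cos(∠RYZ) = (YR² + YZ² - RZ²) / (2·YR·YZ)
  ∠RYZ = 57.32°

Step 10: From ZR = 13, ZX = 15.39, RX = 4, by the inverse law of cosines:
  cos(∠RZX) = (ZR² + ZX² - RX²) / (2·ZR·ZX)
  ∠RZX = 13°

Step 11: From ZU = 15.52, ZY = 15, UY = 4, by the inverse law of cosines:
  cos(∠UZY) = (ZU² + ZY² - UY²) / (2·ZU·ZY)
  ∠UZY = 14.93°

Step 12: From YU = 4, YW = 16.08, UW = 13, by the inverse law of cosines:
  cos(∠UYW) = (YU² + YW² - UW²) / (2·YU·YW)
  ∠UYW = 34.87°

Step 13: From XR = 4, XZ = 15.39, RZ = 13, by the inverse law of cosines:
  cos(∠RXZ) = (XR² + XZ² - RZ²) / (2·XR·XZ)
  ∠RXZ = 47°

Step 14: From UY = 4, UZ = 15.52, YZ = 15, by the inverse law of cosines:
  cos(∠YUZ) = (UY² + UZ² - YZ²) / (2·UY·UZ)
  ∠YUZ = 75.07°

Step 15: From WU = 13, WY = 16.08, UY = 4, by the inverse law of cosines:
  cos(∠UWY) = (WU² + WY² - UY²) / (2·WU·WY)
  ∠UWY = 10.13°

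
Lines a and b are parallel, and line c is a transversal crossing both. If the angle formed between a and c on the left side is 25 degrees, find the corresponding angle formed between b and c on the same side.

When a transversal crosses parallel lines, angles in the same position at each intersection are called corresponding angles.
These are always equal, so the answer is 25 degrees.

25 degrees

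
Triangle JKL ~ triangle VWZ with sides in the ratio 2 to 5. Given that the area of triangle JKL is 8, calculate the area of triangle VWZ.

For similar figures, the area ratio equals the square of the side ratio.
Side ratio (JKL to VWZ) = 2:5, so area ratio = 2^2:5^2 = 4:25.
If the area of JKL is 8, then the area of VWZ = 8 * (25/4) = 50.

50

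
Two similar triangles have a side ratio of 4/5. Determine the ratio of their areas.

Area scales with the square of linear dimensions. If every length is multiplied by 4/5, then the area is multiplied by (4/5)^2 = 16/25.
The area ratio is 16:25.

16:25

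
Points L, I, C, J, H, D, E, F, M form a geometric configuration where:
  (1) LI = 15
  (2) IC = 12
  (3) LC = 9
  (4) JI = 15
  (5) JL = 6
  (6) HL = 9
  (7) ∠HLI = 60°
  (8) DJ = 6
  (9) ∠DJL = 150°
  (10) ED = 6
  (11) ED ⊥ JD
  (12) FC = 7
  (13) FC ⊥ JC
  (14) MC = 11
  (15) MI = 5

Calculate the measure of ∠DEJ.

Step 1: By the law of cosines on triangle EDJ: EJ² = 6² + 6² − 2·6·6·cos(90°) = 72, so EJ = 6·√2.
Step 2: By the inverse law of cosines on triangle DEJ: cos(∠DEJ) = (6² + (6·√2)² − 6²) / (2·6·6·√2) = 72/101.82 = 0.7071, so ∠DEJ = 45°.

Therefore, the measure of angle ∠DEJ = 45°.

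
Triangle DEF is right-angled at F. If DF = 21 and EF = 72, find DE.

DE = sqrt(21^2 + 72^2) = sqrt(5625) = 75

75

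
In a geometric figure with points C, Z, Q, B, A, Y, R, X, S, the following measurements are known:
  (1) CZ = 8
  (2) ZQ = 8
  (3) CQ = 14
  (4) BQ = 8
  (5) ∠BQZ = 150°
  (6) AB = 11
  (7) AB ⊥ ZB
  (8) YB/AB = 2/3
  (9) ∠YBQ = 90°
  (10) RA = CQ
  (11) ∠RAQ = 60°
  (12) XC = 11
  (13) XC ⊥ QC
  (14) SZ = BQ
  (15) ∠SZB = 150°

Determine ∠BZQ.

Step 1: By the law of cosines on triangle ZQB: ZB² = 8² + 8² − 2·8·8·cos(150°) = 238.85, so ZB ≈ 15.45.
Step 2: By the inverse law of cosines on triangle BZQ: cos(∠BZQ) = (15.45² + 8² − 8²) / (2·15.45·8) = 238.85/247.28 = 0.9659, so ∠BZQ = 15°.

Therefore, the measure of angle ∠BZQ = 15°.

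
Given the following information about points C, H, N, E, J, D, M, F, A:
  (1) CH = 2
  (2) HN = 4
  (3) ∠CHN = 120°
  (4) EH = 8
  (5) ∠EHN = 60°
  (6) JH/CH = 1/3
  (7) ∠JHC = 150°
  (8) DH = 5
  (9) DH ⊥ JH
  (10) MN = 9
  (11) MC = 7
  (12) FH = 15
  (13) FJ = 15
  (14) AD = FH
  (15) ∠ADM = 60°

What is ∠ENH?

Step 1: By the law of cosines on triangle NHE: NE² = 4² + 8² − 2·4·8·cos(60°) = 48, so NE = 4·√3.
Step 2: By the inverse law of cosines on triangle ENH: cos(∠ENH) = ((4·√3)² + 4² − 8²) / (2·4·√3·4) = 0/55.43 = 0, so ∠ENH = 90°.

Therefore, the measure of angle ∠ENH = 90°.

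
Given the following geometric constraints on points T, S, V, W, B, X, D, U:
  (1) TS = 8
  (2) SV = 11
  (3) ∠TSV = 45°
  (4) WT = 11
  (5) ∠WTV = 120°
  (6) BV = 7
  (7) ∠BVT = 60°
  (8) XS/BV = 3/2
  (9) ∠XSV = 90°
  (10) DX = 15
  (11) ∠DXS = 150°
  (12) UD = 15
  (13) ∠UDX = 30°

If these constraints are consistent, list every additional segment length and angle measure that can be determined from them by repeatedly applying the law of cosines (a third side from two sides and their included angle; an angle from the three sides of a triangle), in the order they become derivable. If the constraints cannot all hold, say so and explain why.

The constraints are consistent. Derivable facts, in order:
After 1 step:
- SD ≈ 24.66
- TV ≈ 7.78
- VX = 5/2·√37
- XU ≈ 7.76
After 2 steps:
- TB ≈ 7.42
- VW ≈ 16.34
- ∠DSX = 17.71°
- ∠DUX = 75°
- ∠DXU = 75°
- ∠SDX = 12.29°
- ∠STV = 88.37°
- ∠SVT = 46.63°
- ∠SVX = 43.67°
- ∠SXV = 46.33°
After 3 steps:
- ∠BTV = 54.77°
- ∠TBV = 65.23°
- ∠TVW = 35.65°
- ∠TWV = 24.35°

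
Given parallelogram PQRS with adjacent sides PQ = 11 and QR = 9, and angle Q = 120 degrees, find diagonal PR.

Using the law of cosines:
d^2 = 11^2 + 9^2 - 2(11)(9)cos(120 degrees)
d^2 = 121 + 81 - 198*-1/2
d^2 = 301
d = sqrt(301)

sqrt(301)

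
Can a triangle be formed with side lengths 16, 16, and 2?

Check all three triangle inequalities:
16 + 16 = 32 > 2 ✓
16 + 2 = 18 > 16 ✓
16 + 2 = 18 > 16 ✓
All conditions hold, so these sides form a valid triangle.

Yes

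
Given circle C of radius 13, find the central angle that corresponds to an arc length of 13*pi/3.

θ = 360 × 13*pi/3 / (2π × 13) = 60° (rearranging arc length formula).

60°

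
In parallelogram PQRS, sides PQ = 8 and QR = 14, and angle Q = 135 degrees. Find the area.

Area = 8 * 14 * sin(135°) = 112 * sqrt(2)/2 = 56*sqrt(2)

56*sqrt(2)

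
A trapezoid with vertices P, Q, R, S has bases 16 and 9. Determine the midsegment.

The midsegment (median) of a trapezoid connects the midpoints of the non-parallel sides.
Its length is the average of the two bases: (16 + 9) / 2 = 25/2.

25/2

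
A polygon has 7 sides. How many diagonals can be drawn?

Each of the 7 vertices connects to 4 non-adjacent vertices via diagonals.
Total connections = 7 × 4 = 28, but each diagonal is counted twice.
Number of diagonals = 28 / 2 = 14.

14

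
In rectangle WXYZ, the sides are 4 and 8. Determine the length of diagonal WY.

d = sqrt(4^2 + 8^2) = sqrt(80) = 4*sqrt(5)

4*sqrt(5)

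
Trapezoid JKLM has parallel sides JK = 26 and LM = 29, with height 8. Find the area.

Area = (26 + 29) * 8 / 2 = 440 / 2 = 220

220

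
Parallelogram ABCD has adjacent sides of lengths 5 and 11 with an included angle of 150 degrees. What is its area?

Area = a * b * sin(theta)
Area = 5 * 11 * sin(150 degrees)
Area = 55 * 1/2
Area = 55/2

55/2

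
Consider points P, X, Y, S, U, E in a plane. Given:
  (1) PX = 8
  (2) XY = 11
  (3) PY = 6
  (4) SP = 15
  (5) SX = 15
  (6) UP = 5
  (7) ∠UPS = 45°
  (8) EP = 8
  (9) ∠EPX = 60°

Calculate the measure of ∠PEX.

Step 1: By the law of cosines on triangle EPX: EX² = 8² + 8² − 2·8·8·cos(60°) = 64, so EX = 8.
Step 2: By the inverse law of cosines on triangle PEX: cos(∠PEX) = (8² + 8² − 8²) / (2·8·8) = 64/128 = 0.5, so ∠PEX = 60°.

Therefore, the measure of angle ∠PEX = 60°.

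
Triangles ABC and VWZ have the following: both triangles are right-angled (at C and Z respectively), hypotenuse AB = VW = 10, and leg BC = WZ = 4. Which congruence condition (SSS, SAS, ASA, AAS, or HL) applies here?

The given information provides:
both triangles are right-angled (at C and Z respectively), hypotenuse AB = VW = 10, and leg BC = WZ = 4
This matches the HL congruence theorem.
The hypotenuse and one leg of two right triangles are equal (Hypotenuse-Leg).

HL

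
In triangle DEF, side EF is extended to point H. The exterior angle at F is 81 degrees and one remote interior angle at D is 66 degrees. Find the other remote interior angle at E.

The exterior angle theorem states that an exterior angle equals the sum of the two non-adjacent interior angles.
So 81 = 66 + angle E, which gives angle E = 81 - 66 = 15 degrees.

15 degrees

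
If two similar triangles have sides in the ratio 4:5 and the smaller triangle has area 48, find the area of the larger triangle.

The ratio of areas of similar triangles = (side ratio)^2.
Side ratio = 4:5, so area ratio = 16:25.
Area of the larger triangle / Area of the smaller triangle = 25/16
Area of the larger triangle = 48 * 25/16 = 75

75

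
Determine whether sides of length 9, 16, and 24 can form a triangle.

Sort the sides: 9, 16, 24.
It suffices to check that the sum of the two smallest exceeds the largest:
9 + 16 = 25 > 24. ✓
Yes, a valid triangle can be formed.

Yes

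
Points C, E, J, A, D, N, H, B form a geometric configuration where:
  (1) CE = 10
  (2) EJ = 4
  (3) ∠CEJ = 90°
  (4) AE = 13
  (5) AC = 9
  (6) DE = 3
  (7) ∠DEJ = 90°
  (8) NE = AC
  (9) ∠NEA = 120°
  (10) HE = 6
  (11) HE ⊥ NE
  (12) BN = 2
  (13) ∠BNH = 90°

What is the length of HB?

From the given relations: NE = AC = 9.
Step 1: By the law of cosines on triangle HEN: HN² = 6² + 9² − 2·6·9·cos(90°) = 117, so HN = 3·√13.
Step 2: By the law of cosines on triangle HNB: HB² = (3·√13)² + 2² − 2·3·√13·2·cos(90°) = 121, so HB = 11.

Therefore, the length of HB = 11.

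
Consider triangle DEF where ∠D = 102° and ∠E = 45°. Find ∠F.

By the triangle angle sum property, the three interior angles of any triangle add up to 180°.
We know angle D = 102° and angle E = 45°, so their sum is 147°.
Therefore angle F = 180° - 147° = 33°.

33 degrees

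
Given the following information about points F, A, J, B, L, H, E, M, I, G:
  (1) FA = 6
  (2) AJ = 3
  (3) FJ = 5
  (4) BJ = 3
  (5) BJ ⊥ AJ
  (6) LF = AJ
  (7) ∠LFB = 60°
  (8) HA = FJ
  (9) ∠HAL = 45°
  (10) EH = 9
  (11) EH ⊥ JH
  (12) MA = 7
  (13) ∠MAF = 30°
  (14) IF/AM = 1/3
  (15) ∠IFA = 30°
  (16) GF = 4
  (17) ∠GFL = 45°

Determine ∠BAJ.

Step 1: By the law of cosines on triangle AJB: AB² = 3² + 3² − 2·3·3·cos(90°) = 18, so AB = 3·√2.
Step 2: By the inverse law of cosines on triangle BAJ: cos(∠BAJ) = ((3·√2)² + 3² − 3²) / (2·3·√2·3) = 18/25.46 = 0.7071, so ∠BAJ = 45°.

Therefore, the measure of angle ∠BAJ = 45°.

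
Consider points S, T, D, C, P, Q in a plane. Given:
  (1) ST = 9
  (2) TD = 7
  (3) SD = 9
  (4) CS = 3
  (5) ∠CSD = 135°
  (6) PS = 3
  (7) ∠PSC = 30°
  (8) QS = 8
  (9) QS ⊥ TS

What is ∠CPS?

Step 1: By the law of cosines on triangle PSC: PC² = 3² + 3² − 2·3·3·cos(30°) = 2.41, so PC ≈ 1.55.
Step 2: By the inverse law of cosines on triangle CPS: cos(∠CPS) = (1.55² + 3² − 3²) / (2·1.55·3) = 2.41/9.32 = 0.2588, so ∠CPS = 75°.

Therefore, the measure of angle ∠CPS = 75°.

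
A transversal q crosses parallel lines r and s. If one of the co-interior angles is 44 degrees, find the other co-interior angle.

Co-interior (same-side interior) angles are between the parallel lines on the same side of the transversal.
Unlike corresponding or alternate interior angles, they are supplementary rather than equal.
So the angle = 180 - 44 = 136 degrees.

136 degrees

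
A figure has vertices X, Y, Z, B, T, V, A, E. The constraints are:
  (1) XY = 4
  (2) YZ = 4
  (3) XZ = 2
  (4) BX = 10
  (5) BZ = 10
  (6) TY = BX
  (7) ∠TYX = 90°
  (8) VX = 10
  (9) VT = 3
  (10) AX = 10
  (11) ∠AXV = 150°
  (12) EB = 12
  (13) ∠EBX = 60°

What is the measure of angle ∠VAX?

Step 1: By the law of cosines on triangle AXV: AV² = 10² + 10² − 2·10·10·cos(150°) = 373.21, so AV ≈ 19.32.
Step 2: By the inverse law of cosines on triangle VAX: cos(∠VAX) = (19.32² + 10² − 10²) / (2·19.32·10) = 373.21/386.37 = 0.9659, so ∠VAX = 15°.

Therefore, the measure of angle ∠VAX = 15°.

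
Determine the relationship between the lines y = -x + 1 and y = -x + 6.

Slope of line 1: m1 = -1
Slope of line 2: m2 = -1
m1 = m2, so the lines are parallel.

Parallel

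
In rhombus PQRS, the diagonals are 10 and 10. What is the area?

The diagonals of a rhombus divide it into four right triangles.
Each triangle has legs 10/ 2 = 5 and 10/2 = 5, so each has area (1/2)*5*5 = 25/2.
Four such triangles give total area = (d1 * d2) / 2 = 50.

50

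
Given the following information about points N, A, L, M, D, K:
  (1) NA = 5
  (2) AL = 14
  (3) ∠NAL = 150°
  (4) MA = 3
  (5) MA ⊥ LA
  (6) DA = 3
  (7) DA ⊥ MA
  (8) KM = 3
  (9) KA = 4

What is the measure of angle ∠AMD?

Step 1: By the law of cosines on triangle MAD: MD² = 3² + 3² − 2·3·3·cos(90°) = 18, so MD = 3·√2.
Step 2: By the inverse law of cosines on triangle AMD: cos(∠AMD) = (3² + (3·√2)² − 3²) / (2·3·3·√2) = 18/25.46 = 0.7071, so ∠AMD = 45°.

Therefore, the measure of angle ∠AMD = 45°.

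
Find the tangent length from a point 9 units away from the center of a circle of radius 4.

The tangent, radius, and line from the external point to the center form a right triangle.
The right angle is where the tangent meets the radius.
By the Pythagorean theorem: tangent² + 4² = 9²
tangent² = 81 - 16 = 65
tangent = sqrt(65)

sqrt(65)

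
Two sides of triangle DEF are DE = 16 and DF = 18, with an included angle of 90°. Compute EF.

By the law of cosines: EF^2 = DE^2 + DF^2 - 2*DE*DF*cos(D)
EF^2 = 16^2 + 18^2 - 2*16*18*cos(90°)
EF^2 = 256 + 324 - 576*(0)
EF^2 = 580
EF = 2*sqrt(145)

2*sqrt(145)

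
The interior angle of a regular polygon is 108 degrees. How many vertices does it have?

Each interior angle of a regular n-gon is (n - 2) * 180 / n.
Setting this equal to 108:
(n - 2) * 180 / n = 108
Each exterior angle = 180 - 108 = 72 degrees.
Since exterior angles sum to 360: n = 360 / 72 = 5.

5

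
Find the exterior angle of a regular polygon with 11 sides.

Each exterior angle of a regular n-gon is 360 / n.
For n = 11: 360 / 11 = 360/11 degrees.

360/11 degrees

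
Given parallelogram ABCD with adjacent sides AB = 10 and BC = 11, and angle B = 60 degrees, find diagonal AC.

Using the law of cosines:
d^2 = 10^2 + 11^2 - 2(10)(11)cos(60 degrees)
d^2 = 100 + 121 - 220*1/2
d^2 = 111
d = sqrt(111)

sqrt(111)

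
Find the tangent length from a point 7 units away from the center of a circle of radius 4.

The tangent, radius, and line from the external point to the center form a right triangle.
The right angle is where the tangent meets the radius.
By the Pythagorean theorem: tangent² + 4² = 7²
tangent² = 49 - 16 = 33
tangent = sqrt(33)

sqrt(33)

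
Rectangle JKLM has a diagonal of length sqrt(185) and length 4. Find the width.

b = sqrt(d^2 - a^2) = sqrt(185 - 16) = sqrt(169) = 13

13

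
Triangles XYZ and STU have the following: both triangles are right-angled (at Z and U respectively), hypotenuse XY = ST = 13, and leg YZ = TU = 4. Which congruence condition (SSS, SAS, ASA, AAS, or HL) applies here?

The given information matches HL: The hypotenuse and one leg of two right triangles are equal (Hypotenuse-Leg).

HL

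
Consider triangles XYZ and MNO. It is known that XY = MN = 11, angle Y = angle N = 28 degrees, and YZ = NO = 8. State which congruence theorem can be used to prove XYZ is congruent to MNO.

The given information provides:
XY = MN = 11, angle Y = angle N = 28 degrees, and YZ = NO = 8
This matches the SAS congruence theorem.
Two pairs of corresponding sides and the included angle are equal (Side-Angle-Side).

SAS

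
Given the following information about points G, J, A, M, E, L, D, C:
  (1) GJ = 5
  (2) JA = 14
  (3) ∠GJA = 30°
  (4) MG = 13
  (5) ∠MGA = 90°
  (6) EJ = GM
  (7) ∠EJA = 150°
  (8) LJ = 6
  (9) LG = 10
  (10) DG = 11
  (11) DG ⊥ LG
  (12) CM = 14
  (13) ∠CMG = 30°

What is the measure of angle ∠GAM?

Step 1: By the law of cosines on triangle AJG: AG² = 14² + 5² − 2·14·5·cos(30°) = 99.76, so AG ≈ 9.99.
Step 2: By the law of cosines on triangle AGM: AM² = 9.99² + 13² − 2·9.99·13·cos(90°) = 268.76, so AM ≈ 16.39.
Step 3: By the inverse law of cosines on triangle GAM: cos(∠GAM) = (9.99² + 16.39² − 13²) / (2·9.99·16.39) = 199.51/327.48 = 0.6092, so ∠GAM = 52.47°.

Therefore, the measure of angle ∠GAM = 52.47°.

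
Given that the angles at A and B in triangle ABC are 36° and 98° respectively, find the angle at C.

Let angle C = x. Then 36 + 98 + x = 180.
x = 180 - 134 = 46 degrees.

46 degrees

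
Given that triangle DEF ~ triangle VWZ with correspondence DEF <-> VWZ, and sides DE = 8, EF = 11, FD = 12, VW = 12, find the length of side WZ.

k = 12/8 = 3/2. WZ = 3/2 * 11 = 33/2.

33/2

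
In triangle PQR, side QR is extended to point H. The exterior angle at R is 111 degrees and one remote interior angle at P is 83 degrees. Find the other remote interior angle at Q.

The exterior angle theorem states that an exterior angle equals the sum of the two non-adjacent interior angles.
So 111 = 83 + angle Q, which gives angle Q = 111 - 83 = 28 degrees.

28 degrees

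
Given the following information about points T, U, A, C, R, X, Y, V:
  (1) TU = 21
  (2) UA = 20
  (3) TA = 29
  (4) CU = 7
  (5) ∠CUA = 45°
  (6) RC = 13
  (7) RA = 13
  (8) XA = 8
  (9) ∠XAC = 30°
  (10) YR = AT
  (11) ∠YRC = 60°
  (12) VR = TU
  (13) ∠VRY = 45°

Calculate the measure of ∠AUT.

Step 1: By the inverse law of cosines on triangle AUT: cos(∠AUT) = (20² + 21² − 29²) / (2·20·21) = 0/840 = 0, so ∠AUT = 90°.

Therefore, the measure of angle ∠AUT = 90°.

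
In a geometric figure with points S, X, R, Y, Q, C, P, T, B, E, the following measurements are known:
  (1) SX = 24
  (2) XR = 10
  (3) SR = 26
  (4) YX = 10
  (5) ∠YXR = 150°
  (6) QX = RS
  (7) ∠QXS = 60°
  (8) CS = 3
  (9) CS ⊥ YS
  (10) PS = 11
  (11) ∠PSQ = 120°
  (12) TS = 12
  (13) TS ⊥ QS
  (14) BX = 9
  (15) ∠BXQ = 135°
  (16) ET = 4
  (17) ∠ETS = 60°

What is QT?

From the given relations: QX = RS = 26.
Step 1: By the law of cosines on triangle SXQ: SQ² = 24² + 26² − 2·24·26·cos(60°) = 628, so SQ = 2·√157.
Step 2: By the law of cosines on triangle QST: QT² = (2·√157)² + 12² − 2·2·√157·12·cos(90°) = 772, so QT = 2·√193.

Therefore, the length of QT = 2·√193.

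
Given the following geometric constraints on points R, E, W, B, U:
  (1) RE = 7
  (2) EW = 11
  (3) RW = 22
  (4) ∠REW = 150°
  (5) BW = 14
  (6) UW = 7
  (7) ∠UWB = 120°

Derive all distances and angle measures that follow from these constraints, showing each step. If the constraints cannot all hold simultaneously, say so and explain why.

These constraints are not satisfiable: by the triangle inequality in triangle ERW, (1) RE = 7 and (2) EW = 11 force RW ≤ 7 + 11 = 18, but (3) says RW = 22. No planar figure meets all of them, so nothing further can be derived.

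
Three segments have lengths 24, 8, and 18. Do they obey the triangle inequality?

For three segments to close into a triangle, no single side can be as long as the other two combined.
The longest side is 24, and 8 + 18 = 26 > 24.
A triangle can be formed.

Yes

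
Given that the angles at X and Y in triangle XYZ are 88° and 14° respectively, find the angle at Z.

Let angle Z = x. Then 88 + 14 + x = 180.
x = 180 - 102 = 78 degrees.

78 degrees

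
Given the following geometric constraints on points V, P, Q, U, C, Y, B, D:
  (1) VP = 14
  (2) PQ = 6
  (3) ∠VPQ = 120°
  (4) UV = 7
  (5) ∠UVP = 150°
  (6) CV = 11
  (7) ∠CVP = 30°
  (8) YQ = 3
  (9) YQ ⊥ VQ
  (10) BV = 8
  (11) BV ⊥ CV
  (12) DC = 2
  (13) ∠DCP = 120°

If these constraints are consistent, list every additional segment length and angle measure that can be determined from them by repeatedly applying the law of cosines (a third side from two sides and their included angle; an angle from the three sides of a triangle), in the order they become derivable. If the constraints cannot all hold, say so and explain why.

The constraints are consistent. Derivable facts, in order:
After 1 step:
- CB = √185
- PC ≈ 7.09
- PU ≈ 20.37
- VQ = 2·√79
After 2 steps:
- PD ≈ 8.27
- VY = 5·√13
- ∠BCV = 36.03°
- ∠CBV = 53.97°
- ∠CPV = 50.87°
- ∠PCV = 99.13°
- ∠PQV = 43°
- ∠PUV = 20.1°
- ∠PVQ = 17°
- ∠UPV = 9.9°
After 3 steps:
- ∠CDP = 47.92°
- ∠CPD = 12.08°
- ∠QVY = 9.58°
- ∠QYV = 80.42°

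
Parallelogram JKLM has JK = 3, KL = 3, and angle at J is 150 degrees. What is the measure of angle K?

In a parallelogram, consecutive angles are supplementary (sum to 180°).
angle K = 180 - angle J
angle K = 180 - 150
angle K = 30 degrees

30 degrees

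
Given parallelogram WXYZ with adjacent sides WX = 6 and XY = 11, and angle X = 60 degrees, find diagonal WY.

The diagonal of a parallelogram can be found by treating two adjacent sides and the diagonal as a triangle.
Applying the law of cosines with sides 6, 11 and included angle 60°:
d^2 = 36 + 121 - 132*cos(60°) = 91
d = sqrt(91)

sqrt(91)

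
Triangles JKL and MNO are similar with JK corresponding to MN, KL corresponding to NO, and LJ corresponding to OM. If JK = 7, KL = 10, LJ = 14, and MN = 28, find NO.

k = 28/7 = 4. NO = 4 * 10 = 40.

40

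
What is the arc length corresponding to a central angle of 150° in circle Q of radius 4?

The full circumference is 2πr = 2π(4) = 8*pi.
The arc spans 150° out of 360°, which is a fraction of 5/12.
Arc length = 8*pi × 5/12 = 10*pi/3.

10*pi/3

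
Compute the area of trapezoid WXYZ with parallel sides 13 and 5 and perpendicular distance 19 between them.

Area = (13 + 5) * 19 / 2 = 342 / 2 = 171

171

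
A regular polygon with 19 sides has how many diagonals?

The number of diagonals in an n-gon is n(n - 3)/2.
For n = 19: 19(19 - 3)/2 = 19 × 16 / 2 = 152.

152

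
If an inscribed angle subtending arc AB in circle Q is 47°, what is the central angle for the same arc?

Central angle = 2 × 47° = 94° (inscribed angle theorem).

94°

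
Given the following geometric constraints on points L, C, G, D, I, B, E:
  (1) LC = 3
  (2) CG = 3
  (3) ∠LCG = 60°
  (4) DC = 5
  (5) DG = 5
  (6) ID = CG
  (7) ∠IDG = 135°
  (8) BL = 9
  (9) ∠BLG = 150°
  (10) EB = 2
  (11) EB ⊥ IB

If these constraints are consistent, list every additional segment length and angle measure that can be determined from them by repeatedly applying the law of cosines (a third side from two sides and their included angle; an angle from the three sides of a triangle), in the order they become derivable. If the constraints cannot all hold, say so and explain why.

The constraints are consistent. Derivable facts, in order:
After 1 step:
- GI ≈ 7.43
- LG = 3
- ∠CDG = 34.92°
- ∠CGD = 72.54°
- ∠DCG = 72.54°
After 2 steps:
- GB ≈ 11.69
- ∠CGL = 60°
- ∠CLG = 60°
- ∠DGI = 16.59°
- ∠DIG = 28.41°
After 3 steps:
- ∠BGL = 22.63°
- ∠GBL = 7.37°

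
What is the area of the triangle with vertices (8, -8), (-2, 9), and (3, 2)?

The Shoelace formula computes the area from vertex coordinates by summing cross products.
For vertices (8,-8), (-2,9), (3,2):
Signed sum = 8*9 - -2*-8 + -2*2 - 3*9 + 3*-8 - 8*2
= 56 + -31 + -40 = -15
Area = (1/2)|-15| = 15/2.

15/2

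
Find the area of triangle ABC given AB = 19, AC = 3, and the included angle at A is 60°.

Area = (1/2) * AB * AC * sin(A)
Area = (1/2) * 19 * 3 * sin(60°)
Area = (1/2) * 19 * 3 * sqrt(3)/2
Area = 57*sqrt(3)/4

57*sqrt(3)/4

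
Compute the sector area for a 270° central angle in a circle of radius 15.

The full circle has area πr² = π(15)² = 225*pi.
The sector covers 270° out of 360°, a fraction of 3/4.
Sector area = 225*pi × 3/4 = 675*pi/4.

675*pi/4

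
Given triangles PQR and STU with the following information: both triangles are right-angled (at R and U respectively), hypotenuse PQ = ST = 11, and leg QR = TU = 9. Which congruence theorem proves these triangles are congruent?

The given information provides:
both triangles are right-angled (at R and U respectively), hypotenuse PQ = ST = 11, and leg QR = TU = 9
This matches the HL congruence theorem.
The hypotenuse and one leg of two right triangles are equal (Hypotenuse-Leg).

HL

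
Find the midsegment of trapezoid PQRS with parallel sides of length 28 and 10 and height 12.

The midsegment of a trapezoid = (base1 + base2) / 2
midsegment = (28 + 10) / 2
midsegment = 38 / 2
midsegment = 19

19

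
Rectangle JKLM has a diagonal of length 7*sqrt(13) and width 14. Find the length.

The diagonal of a rectangle forms a right triangle with the two sides.
Rearranging the Pythagorean theorem: missing side = sqrt(d^2 - known^2).
= sqrt(637 - 196) = sqrt(441) = 21.

21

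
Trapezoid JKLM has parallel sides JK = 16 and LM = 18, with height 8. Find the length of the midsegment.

The midsegment (median) of a trapezoid connects the midpoints of the non-parallel sides.
Its length is the average of the two bases: (16 + 18) / 2 = 17.

17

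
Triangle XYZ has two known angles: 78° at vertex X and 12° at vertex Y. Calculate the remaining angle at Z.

The interior angles sum to 180°: angle Z = 180 - 78 - 12 = 90°.
The triangle is right (angles 78°, 12°, 90°).

90 degrees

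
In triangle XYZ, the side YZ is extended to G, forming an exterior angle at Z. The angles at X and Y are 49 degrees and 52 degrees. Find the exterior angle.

Exterior angle = 49 + 52 = 101 degrees (exterior angle theorem).

101 degrees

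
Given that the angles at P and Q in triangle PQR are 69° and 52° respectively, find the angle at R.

angle R = 180 - 69 - 52 = 59 degrees.

59 degrees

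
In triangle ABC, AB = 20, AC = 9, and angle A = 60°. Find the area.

Area = (1/2)(20)(9) sin(60°) = (1/2)(20)(9)(sqrt(3)/2) = 45*sqrt(3)

45*sqrt(3)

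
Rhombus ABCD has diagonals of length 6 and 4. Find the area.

Area = (6 * 4) / 2 = 24 / 2 = 12

12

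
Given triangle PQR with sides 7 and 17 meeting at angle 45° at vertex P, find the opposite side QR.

Law of cosines: QR^2 = 7^2 + 17^2 - 2(7)(17)cos(45°) = 338 - 119*sqrt(2), so QR = sqrt(338 - 119*sqrt(2)).

sqrt(338 - 119*sqrt(2))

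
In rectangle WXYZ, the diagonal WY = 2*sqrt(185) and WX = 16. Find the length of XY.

b = sqrt(d^2 - a^2) = sqrt(740 - 256) = sqrt(484) = 22

22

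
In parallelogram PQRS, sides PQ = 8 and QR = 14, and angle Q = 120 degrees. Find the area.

Area = a * b * sin(theta)
Area = 8 * 14 * sin(120 degrees)
Area = 112 * sqrt(3)/2
Area = 56*sqrt(3)

56*sqrt(3)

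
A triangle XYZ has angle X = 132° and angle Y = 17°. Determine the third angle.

The interior angles sum to 180°: angle Z = 180 - 132 - 17 = 31°.
The triangle is obtuse (angles 132°, 17°, 31°).

31 degrees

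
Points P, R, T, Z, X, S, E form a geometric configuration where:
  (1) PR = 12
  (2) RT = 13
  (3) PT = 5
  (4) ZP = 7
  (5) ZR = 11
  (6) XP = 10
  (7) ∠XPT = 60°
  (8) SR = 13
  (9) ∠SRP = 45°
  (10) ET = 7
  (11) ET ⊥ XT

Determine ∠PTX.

Step 1: By the law of cosines on triangle TPX: TX² = 5² + 10² − 2·5·10·cos(60°) = 75, so TX = 5·√3.
Step 2: By the inverse law of cosines on triangle PTX: cos(∠PTX) = (5² + (5·√3)² − 10²) / (2·5·5·√3) = 0/86.6 = 0, so ∠PTX = 90°.

Therefore, the measure of angle ∠PTX = 90°.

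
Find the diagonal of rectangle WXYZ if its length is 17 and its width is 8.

A rectangle's diagonal splits it into two right triangles, with the diagonal as the hypotenuse.
By the Pythagorean theorem, d^2 = 17^2 + 8^2 = 353.
Therefore d = sqrt(353).

sqrt(353)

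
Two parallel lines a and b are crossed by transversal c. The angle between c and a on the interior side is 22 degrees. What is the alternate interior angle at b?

Alternate interior angles are equal: 22 degrees.

22 degrees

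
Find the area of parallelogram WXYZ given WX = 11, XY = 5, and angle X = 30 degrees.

The area of a parallelogram equals the product of two adjacent sides times the sine of the included angle.
This is because the height equals 5 * sin(30°) = 5/2.
Area = 11 * 5/2 = 55/2

55/2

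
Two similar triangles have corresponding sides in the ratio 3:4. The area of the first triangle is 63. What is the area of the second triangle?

The ratio of areas of similar triangles = (side ratio)^2.
Side ratio = 3:4, so area ratio = 9:16.
Area of the second triangle / Area of the first triangle = 16/9
Area of the second triangle = 63 * 16/9 = 112

112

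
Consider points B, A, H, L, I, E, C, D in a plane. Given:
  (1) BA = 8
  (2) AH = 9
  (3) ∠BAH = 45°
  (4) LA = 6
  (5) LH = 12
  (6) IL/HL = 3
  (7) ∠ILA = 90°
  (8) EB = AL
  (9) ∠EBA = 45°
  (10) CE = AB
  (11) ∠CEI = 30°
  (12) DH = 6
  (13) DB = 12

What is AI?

From the given relations: IL = 3·HL = 3·12 = 36.
Step 1: By the law of cosines on triangle ALI: AI² = 6² + 36² − 2·6·36·cos(90°) = 1332, so AI = 6·√37.

Therefore, the length of AI = 6·√37.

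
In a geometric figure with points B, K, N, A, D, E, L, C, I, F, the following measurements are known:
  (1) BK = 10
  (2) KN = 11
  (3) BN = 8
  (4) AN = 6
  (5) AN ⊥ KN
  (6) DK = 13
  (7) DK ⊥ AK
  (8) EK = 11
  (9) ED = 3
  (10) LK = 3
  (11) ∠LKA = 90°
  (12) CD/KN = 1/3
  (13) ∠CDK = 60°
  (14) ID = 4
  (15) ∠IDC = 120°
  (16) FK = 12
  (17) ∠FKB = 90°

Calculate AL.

Step 1: By the law of cosines on triangle ANK: AK² = 6² + 11² − 2·6·11·cos(90°) = 157, so AK = √157.
Step 2: By the law of cosines on triangle AKL: AL² = √157² + 3² − 2·√157·3·cos(90°) = 166, so AL = √166.

Therefore, the length of AL = √166.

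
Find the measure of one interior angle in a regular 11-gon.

Each interior angle of a regular n-gon is (n - 2) * 180 / n.
For n = 11: (11 - 2) * 180 / 11 = 1620/11 = 1620/11 degrees.

1620/11 degrees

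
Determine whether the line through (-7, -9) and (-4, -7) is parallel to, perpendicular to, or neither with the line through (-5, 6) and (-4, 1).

Slope of line 1: m1 = (-7 - -9)/(-4 - -7) = 2/3 = 2/3
Slope of line 2: m2 = (1 - 6)/(-4 - -5) = -5/1 = -5
m1 != m2 and m1*m2 = -10/3 != -1. Neither.

Neither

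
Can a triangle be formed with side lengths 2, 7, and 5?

No.
The triangle inequality is violated: 2 + 5 = 7 ≤ 7.
These lengths cannot form a triangle.

No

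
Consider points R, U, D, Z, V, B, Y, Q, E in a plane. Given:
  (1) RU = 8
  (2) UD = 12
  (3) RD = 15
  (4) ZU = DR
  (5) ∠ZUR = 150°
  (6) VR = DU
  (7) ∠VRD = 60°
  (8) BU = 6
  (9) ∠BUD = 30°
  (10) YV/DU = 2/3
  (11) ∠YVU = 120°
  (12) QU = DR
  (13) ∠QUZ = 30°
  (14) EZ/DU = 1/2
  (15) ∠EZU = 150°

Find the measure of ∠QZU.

From the given relations: ZU = DR = 15; QU = DR = 15.
Step 1: By the law of cosines on triangle ZUQ: ZQ² = 15² + 15² − 2·15·15·cos(30°) = 60.29, so ZQ ≈ 7.76.
Step 2: By the inverse law of cosines on triangle QZU: cos(∠QZU) = (7.76² + 15² − 15²) / (2·7.76·15) = 60.29/232.94 = 0.2588, so ∠QZU = 75°.

Therefore, the measure of angle ∠QZU = 75°.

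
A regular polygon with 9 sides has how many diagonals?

The number of diagonals in an n-gon is n(n - 3)/2.
For n = 9: 9(9 - 3)/2 = 9 × 6 / 2 = 27.

27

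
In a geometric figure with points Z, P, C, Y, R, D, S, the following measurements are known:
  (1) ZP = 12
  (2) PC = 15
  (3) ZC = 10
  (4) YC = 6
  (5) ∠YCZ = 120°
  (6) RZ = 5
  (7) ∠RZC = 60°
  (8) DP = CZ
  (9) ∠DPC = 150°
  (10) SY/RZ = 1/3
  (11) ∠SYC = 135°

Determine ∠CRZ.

Step 1: By the law of cosines on triangle RZC: RC² = 5² + 10² − 2·5·10·cos(60°) = 75, so RC = 5·√3.
Step 2: By the inverse law of cosines on triangle CRZ: cos(∠CRZ) = ((5·√3)² + 5² − 10²) / (2·5·√3·5) = 0/86.6 = 0, so ∠CRZ = 90°.

Therefore, the measure of angle ∠CRZ = 90°.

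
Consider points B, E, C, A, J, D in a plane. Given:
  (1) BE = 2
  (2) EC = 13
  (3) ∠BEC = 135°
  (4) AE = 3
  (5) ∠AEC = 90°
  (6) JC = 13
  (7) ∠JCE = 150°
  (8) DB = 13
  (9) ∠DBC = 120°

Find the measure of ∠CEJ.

Step 1: By the law of cosines on triangle ECJ: EJ² = 13² + 13² − 2·13·13·cos(150°) = 630.72, so EJ ≈ 25.11.
Step 2: By the inverse law of cosines on triangle CEJ: cos(∠CEJ) = (13² + 25.11² − 13²) / (2·13·25.11) = 630.72/652.97 = 0.9659, so ∠CEJ = 15°.

Therefore, the measure of angle ∠CEJ = 15°.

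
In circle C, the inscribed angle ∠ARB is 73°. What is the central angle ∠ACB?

Central angle = 2 × 73° = 146° (inscribed angle theorem).

146°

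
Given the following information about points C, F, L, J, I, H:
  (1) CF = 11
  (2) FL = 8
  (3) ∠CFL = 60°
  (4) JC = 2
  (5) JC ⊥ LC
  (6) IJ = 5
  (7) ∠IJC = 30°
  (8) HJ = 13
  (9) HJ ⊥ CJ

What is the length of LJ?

Step 1: By the law of cosines on triangle LFC: LC² = 8² + 11² − 2·8·11·cos(60°) = 97, so LC = √97.
Step 2: By the law of cosines on triangle LCJ: LJ² = √97² + 2² − 2·√97·2·cos(90°) = 101, so LJ = √101.

Therefore, the length of LJ = √101.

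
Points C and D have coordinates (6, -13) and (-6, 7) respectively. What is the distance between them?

The horizontal distance is |-6 - 6| = 12 and the vertical distance is |7 - -13| = 20.
By the Pythagorean theorem, d = sqrt(12^2 + 20^2) = sqrt(544) = 4*sqrt(34).

4*sqrt(34)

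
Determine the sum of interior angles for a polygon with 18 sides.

The sum of interior angles of an n-sided polygon is (n - 2) * 180.
For n = 18: (18 - 2) * 180 = 16 * 180 = 2880 degrees.

2880 degrees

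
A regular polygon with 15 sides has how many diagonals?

The number of diagonals in an n-gon is n(n - 3)/2.
For n = 15: 15(15 - 3)/2 = 15 × 12 / 2 = 90.

90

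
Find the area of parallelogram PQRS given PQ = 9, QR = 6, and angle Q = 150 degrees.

Area = 9 * 6 * sin(150°) = 54 * 1/2 = 27

27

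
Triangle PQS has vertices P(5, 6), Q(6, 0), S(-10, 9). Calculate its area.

Shoelace: Area = (1/2)|5(0-9) + 6(9-6) + -10(6-0)| = (1/2)(87) = 87/2

87/2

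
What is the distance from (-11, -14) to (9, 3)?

d = sqrt((9 - -11)^2 + (3 - -14)^2)
d = sqrt(20^2 + 17^2)
d = sqrt(400 + 289)
d = sqrt(689)

sqrt(689)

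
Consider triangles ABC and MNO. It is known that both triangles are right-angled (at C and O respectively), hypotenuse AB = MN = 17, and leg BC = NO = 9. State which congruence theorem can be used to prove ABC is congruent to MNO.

Consider the given information: both triangles are right-angled (at C and O respectively), hypotenuse AB = MN = 17, and leg BC = NO = 9
This is not ASA or AAS: ASA requires two angles and the side between them. AAS requires two angles and a non-included side.
The correct criterion is HL. The hypotenuse and one leg of two right triangles are equal (Hypotenuse-Leg).

HL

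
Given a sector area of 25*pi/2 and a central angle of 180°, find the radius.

Sector area A = πr² × θ/360, so r² = 360A / (πθ).
r² = 360 × 25*pi/2 / (π × 180)
r² = 25
r = 5

5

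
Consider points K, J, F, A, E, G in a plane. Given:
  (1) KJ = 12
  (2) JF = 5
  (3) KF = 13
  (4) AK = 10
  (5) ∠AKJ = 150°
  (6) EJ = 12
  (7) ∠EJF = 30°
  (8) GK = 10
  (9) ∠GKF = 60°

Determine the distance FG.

Step 1: By the law of cosines on triangle FKG: FG² = 13² + 10² − 2·13·10·cos(60°) = 139, so FG = √139.

Therefore, the length of FG = √139.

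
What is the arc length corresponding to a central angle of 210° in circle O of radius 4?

Arc length = 2π(4)(7/12) = 14*pi/3

14*pi/3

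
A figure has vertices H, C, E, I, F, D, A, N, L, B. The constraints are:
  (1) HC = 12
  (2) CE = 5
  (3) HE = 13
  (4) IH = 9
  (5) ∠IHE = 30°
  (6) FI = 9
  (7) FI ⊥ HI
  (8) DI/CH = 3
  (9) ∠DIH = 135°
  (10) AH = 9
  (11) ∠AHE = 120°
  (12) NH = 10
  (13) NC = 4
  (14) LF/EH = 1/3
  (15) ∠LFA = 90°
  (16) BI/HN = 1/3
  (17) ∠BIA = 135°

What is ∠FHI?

Step 1: By the law of cosines on triangle HIF: HF² = 9² + 9² − 2·9·9·cos(90°) = 162, so HF = 9·√2.
Step 2: By the inverse law of cosines on triangle FHI: cos(∠FHI) = ((9·√2)² + 9² − 9²) / (2·9·√2·9) = 162/229.1 = 0.7071, so ∠FHI = 45°.

Therefore, the measure of angle ∠FHI = 45°.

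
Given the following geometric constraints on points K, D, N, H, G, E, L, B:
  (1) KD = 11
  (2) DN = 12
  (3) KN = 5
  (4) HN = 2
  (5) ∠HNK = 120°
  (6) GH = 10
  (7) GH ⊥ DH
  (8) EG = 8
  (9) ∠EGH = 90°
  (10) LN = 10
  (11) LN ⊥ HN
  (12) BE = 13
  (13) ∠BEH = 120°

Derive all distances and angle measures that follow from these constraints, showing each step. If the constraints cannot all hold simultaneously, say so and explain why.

The constraints are consistent.

Step 1: From KN = 5, NH = 2, and ∠KNH = 120°, by the law of cosines:
  KH² = KN² + NH² - 2·KN·NH·cos(120°) = 25 + 4 + 10 = 39
  KH = √39

Step 2: From HG = 10, GE = 8, and ∠HGE = 90°, by the law of cosines:
  HE² = HG² + GE² - 2·HG·GE·cos(90°) = 100 + 64 - 0 = 164
  HE = 2·√41

Step 3: From HN = 2, NL = 10, and ∠HNL = 90°, by the law of cosines:
  HL² = HN² + NL² - 2·HN·NL·cos(90°) = 4 + 100 - 0 = 104
  HL = 2·√26

Step 4: From KD = 11, KN = 5, DN = 12, by the inverse law of cosines:
  cos(∠DKN) = (KD² + KN² - DN²) / (2·KD·KN)
  ∠DKN = 88.96°

Step 5: From DK = 11, DN = 12, KN = 5, by the inverse law of cosines:
  cos(∠KDN) = (DK² + DN² - KN²) / (2·DK·DN)
  ∠KDN = 24.62°

Step 6: From ND = 12, NK = 5, DK = 11, by the inverse law of cosines:
  cos(∠DNK) = (ND² + NK² - DK²) / (2·ND·NK)
  ∠DNK = 66.42°

Step 7: From HE = 2·√41, EB = 13, and ∠HEB = 120°, by the law of cosines:
  HB² = HE² + EB² - 2·HE·EB·cos(120°) = 164 + 169 + 166.5 = 499.5
  HB ≈ 22.35

Step 8: From KH = √39, KN = 5, HN = 2, by the inverse law of cosines:
  cos(∠HKN) = (KH² + KN² - HN²) / (2·KH·KN)
  ∠HKN = 16.1°

Step 9: From HE = 2·√41, HG = 10, EG = 8, by the inverse law of cosines:
  cos(∠EHG) = (HE² + HG² - EG²) / (2·HE·HG)
  ∠EHG = 38.66°

Step 10: From HK = √39, HN = 2, KN = 5, by the inverse law of cosines:
  cos(∠KHN) = (HK² + HN² - KN²) / (2·HK·HN)
  ∠KHN = 43.9°

Step 11: From HL = 2·√26, HN = 2, LN = 10, by the inverse law of cosines:
  cos(∠LHN) = (HL² + HN² - LN²) / (2·HL·HN)
  ∠LHN = 78.69°

Step 12: From EG = 8, EH = 2·√41, GH = 10, by the inverse law of cosines:
  cos(∠GEH) = (EG² + EH² - GH²) / (2·EG·EH)
  ∠GEH = 51.34°

Step 13: From LH = 2·√26, LN = 10, HN = 2, by the inverse law of cosines:
  cos(∠HLN) = (LH² + LN² - HN²) / (2·LH·LN)
  ∠HLN = 11.31°

Step 14: From HB = 22.35, HE = 2·√41, BE = 13, by the inverse law of cosines:
  cos(∠BHE) = (HB² + HE² - BE²) / (2·HB·HE)
  ∠BHE = 30.25°

Step 15: From BE = 13, BH = 22.35, EH = 2·√41, by the inverse law of cosines:
  cos(∠EBH) = (BE² + BH² - EH²) / (2·BE·BH)
  ∠EBH = 29.75°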